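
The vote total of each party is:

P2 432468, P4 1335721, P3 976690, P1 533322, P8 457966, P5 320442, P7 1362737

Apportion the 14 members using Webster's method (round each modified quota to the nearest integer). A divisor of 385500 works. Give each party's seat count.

P2=1, P4=3, P3=3, P1=1, P8=1, P5=1, P7=4

With modified divisor 385500: modified quotas P2 1.122, P4 3.465, P3 2.534, P1 1.383, P8 1.188, P5 0.831, P7 3.535.
Rounding to the nearest integer: P2 1, P4 3, P3 3, P1 1, P8 1, P5 1, P7 4 (total 14).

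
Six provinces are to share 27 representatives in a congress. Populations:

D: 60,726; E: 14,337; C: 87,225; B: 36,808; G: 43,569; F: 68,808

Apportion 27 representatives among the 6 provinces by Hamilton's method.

Total 311473; standard divisor 311473/27 ≈ 11536.037.
Standard quotas: D 5.2640, E 1.2428, C 7.5611, B 3.1907, G 3.7768, F 5.9646.
Lower quotas: D 5, E 1, C 7, B 3, G 3, F 5 (sum 24, leaving 3 seats).
Remainders in descending order: F 0.9646, G 0.7768, C 0.5611, D 0.2640, E 0.2428, B 0.1907.
Largest remainders: F, G, C receive the extra seats.

D=5, E=1, C=8, B=3, G=4, F=6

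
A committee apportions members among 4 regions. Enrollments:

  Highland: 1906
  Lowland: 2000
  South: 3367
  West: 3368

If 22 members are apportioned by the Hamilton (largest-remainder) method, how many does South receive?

7

Standard divisor: 10641 ÷ 22 ≈ 483.682.
Standard quotas: Highland 3.941, Lowland 4.135, South 6.961, West 6.963.
Lower quotas: Highland 3, Lowland 4, South 6, West 6 (sum 19, leaving 3 seats).
Remainders in descending order: West 0.963, South 0.961, Highland 0.941, Lowland 0.135.
Largest remainders: West, South, Highland receive the extra seats.
South receives 7.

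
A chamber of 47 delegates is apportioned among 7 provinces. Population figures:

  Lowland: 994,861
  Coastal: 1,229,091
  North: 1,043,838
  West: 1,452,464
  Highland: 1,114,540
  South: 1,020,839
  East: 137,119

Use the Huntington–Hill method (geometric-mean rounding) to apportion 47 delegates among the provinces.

With divisor 151020: modified quotas Lowland 6.588, Coastal 8.139, North 6.912, West 9.618, Highland 7.380, South 6.760, East 0.908.
Geometric-mean thresholds: Lowland √(6·7)=6.481, Coastal √(8·9)=8.485, North √(6·7)=6.481, West √(9·10)=9.487, Highland √(7·8)=7.483, South √(6·7)=6.481, East (min 1).
Each quota rounded against its threshold gives Lowland 7, Coastal 8, North 7, West 10, Highland 7, South 7, East 1 (total 47).

Lowland 7, Coastal 8, North 7, West 10, Highland 7, South 7, East 1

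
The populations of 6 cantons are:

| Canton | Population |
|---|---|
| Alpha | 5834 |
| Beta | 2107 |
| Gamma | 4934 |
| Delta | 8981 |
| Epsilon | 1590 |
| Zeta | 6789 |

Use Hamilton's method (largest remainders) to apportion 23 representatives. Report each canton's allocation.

Standard divisor: 30235 ÷ 23 ≈ 1314.565.
Standard quotas: Alpha 4.4380, Beta 1.6028, Gamma 3.7533, Delta 6.8319, Epsilon 1.2095, Zeta 5.1644.
Lower quotas: Alpha 4, Beta 1, Gamma 3, Delta 6, Epsilon 1, Zeta 5 (sum 20, leaving 3 seats).
Remainders in descending order: Delta 0.8319, Gamma 0.7533, Beta 0.6028, Alpha 0.4380, Epsilon 0.2095, Zeta 0.1644.
The surplus seats go to Delta, Gamma, Beta.

Alpha=4, Beta=2, Gamma=4, Delta=7, Epsilon=1, Zeta=5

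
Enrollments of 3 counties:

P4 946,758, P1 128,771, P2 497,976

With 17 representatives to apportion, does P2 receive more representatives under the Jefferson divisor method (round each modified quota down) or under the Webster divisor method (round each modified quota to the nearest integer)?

Jefferson: P4 11, P1 1, P2 5.
Webster: P4 10, P1 1, P2 6.
P2 gets 5 under Jefferson and 6 under Webster.

Webster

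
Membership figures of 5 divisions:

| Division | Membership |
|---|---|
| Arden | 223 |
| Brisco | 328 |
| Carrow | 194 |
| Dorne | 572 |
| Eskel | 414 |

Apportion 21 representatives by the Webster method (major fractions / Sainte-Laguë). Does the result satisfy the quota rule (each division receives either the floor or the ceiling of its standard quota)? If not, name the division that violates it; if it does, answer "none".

none

Standard quotas: Arden 2.705, Brisco 3.979, Carrow 2.354, Dorne 6.939, Eskel 5.023.
Webster allocation: Arden 3, Brisco 4, Carrow 2, Dorne 7, Eskel 5.
Every allocation lies between the lower and upper quota.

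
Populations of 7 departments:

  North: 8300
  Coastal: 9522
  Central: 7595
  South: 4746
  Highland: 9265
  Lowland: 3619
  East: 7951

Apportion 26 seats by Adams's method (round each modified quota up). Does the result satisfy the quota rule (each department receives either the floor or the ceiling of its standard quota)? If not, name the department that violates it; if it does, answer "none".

none

Standard quotas: North 4.232, Coastal 4.855, Central 3.872, South 2.420, Highland 4.724, Lowland 1.845, East 4.054.
Adams allocation: North 4, Coastal 5, Central 4, South 3, Highland 4, Lowland 2, East 4.
Every allocation lies between the lower and upper quota.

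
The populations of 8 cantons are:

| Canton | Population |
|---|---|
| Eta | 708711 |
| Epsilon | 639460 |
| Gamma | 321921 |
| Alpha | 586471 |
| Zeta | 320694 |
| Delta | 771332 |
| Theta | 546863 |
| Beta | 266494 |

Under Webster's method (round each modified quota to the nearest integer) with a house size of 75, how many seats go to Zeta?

Standard divisor 4161946/75 ≈ 55492.613; standard quotas: Eta 12.771, Epsilon 11.523, Gamma 5.801, Alpha 10.568, Zeta 5.779, Delta 13.900, Theta 9.855, Beta 4.802.
Rounding to the nearest integer gives 13, 12, 6, 11, 6, 14, 10, 5 = 77 seats, so the divisor must be adjusted.
With modified divisor 56300: modified quotas Eta 12.588, Epsilon 11.358, Gamma 5.718, Alpha 10.417, Zeta 5.696, Delta 13.700, Theta 9.713, Beta 4.733.
Rounding to the nearest integer: Eta 13, Epsilon 11, Gamma 6, Alpha 10, Zeta 6, Delta 14, Theta 10, Beta 5 (total 75).
Zeta receives 6.

6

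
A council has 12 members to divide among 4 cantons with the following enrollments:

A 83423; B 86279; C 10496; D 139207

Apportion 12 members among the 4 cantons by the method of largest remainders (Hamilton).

Standard divisor: 319405 ÷ 12 ≈ 26617.083.
Standard quotas: A 3.1342, B 3.2415, C 0.3943, D 5.2300.
Lower quotas: A 3, B 3, C 0, D 5 (sum 11, leaving 1 seat).
Remainders in descending order: C 0.3943, B 0.2415, D 0.2300, A 0.1342.
Largest remainder: C receives the extra seat.

A 3, B 3, C 1, D 5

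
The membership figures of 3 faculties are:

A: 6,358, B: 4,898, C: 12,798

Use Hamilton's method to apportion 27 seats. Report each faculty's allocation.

A: 7; B: 6; C: 14

The standard divisor is 24054/27 ≈ 890.889.
Standard quotas: A 7.1367, B 5.4979, C 14.3654.
Lower quotas: A 7, B 5, C 14 (sum 26, leaving 1 seat).
Remainders in descending order: B 0.4979, C 0.3654, A 0.1367.
The surplus seat goes to B.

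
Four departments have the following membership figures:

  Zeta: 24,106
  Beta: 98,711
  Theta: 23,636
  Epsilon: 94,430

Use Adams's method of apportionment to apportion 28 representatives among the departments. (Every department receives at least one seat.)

Standard divisor 240883/28 ≈ 8602.964; standard quotas: Zeta 2.802, Beta 11.474, Theta 2.747, Epsilon 10.976.
Rounding up gives 3, 12, 3, 11 = 29 seats, so the divisor must be adjusted.
With modified divisor 9200: modified quotas Zeta 2.620, Beta 10.729, Theta 2.569, Epsilon 10.264.
Rounding up: Zeta 3, Beta 11, Theta 3, Epsilon 11 (total 28).

Zeta 3, Beta 11, Theta 3, Epsilon 11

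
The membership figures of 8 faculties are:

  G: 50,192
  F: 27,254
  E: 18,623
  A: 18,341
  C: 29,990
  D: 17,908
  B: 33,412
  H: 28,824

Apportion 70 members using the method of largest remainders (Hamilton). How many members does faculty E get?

Total 224544; standard divisor 224544/70 ≈ 3207.771.
Standard quotas: G 15.6470, F 8.4962, E 5.8056, A 5.7177, C 9.3492, D 5.5827, B 10.4160, H 8.9857.
Lower quotas: G 15, F 8, E 5, A 5, C 9, D 5, B 10, H 8 (sum 65, leaving 5 seats).
Remainders in descending order: H 0.9857, E 0.8056, A 0.7177, G 0.6470, D 0.5827, F 0.4962, B 0.4160, C 0.3492.
Largest remainders: H, E, A, G, D receive the extra seats.
E receives 6.

6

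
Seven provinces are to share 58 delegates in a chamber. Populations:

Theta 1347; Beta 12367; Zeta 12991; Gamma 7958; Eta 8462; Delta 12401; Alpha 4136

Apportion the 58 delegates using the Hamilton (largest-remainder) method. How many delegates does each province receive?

The standard divisor is 59662/58 ≈ 1028.655.
Standard quotas: Theta 1.3095, Beta 12.0225, Zeta 12.6291, Gamma 7.7363, Eta 8.2263, Delta 12.0555, Alpha 4.0208.
Lower quotas: Theta 1, Beta 12, Zeta 12, Gamma 7, Eta 8, Delta 12, Alpha 4 (sum 56, leaving 2 seats).
Remainders in descending order: Gamma 0.7363, Zeta 0.6291, Theta 0.3095, Eta 0.2263, Delta 0.0555, Beta 0.0225, Alpha 0.0208.
The surplus seats go to Gamma, Zeta.

Theta 1, Beta 12, Zeta 13, Gamma 8, Eta 8, Delta 12, Alpha 4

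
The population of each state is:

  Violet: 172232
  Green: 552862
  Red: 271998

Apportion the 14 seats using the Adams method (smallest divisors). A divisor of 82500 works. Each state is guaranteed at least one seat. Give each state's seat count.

With modified divisor 82500: modified quotas Violet 2.088, Green 6.701, Red 3.297.
Rounding up: Violet 3, Green 7, Red 4 (total 14).

Violet=3, Green=7, Red=4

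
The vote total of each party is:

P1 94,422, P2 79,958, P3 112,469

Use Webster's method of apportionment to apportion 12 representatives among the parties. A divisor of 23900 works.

P1=4, P2=3, P3=5

With modified divisor 23900: modified quotas P1 3.951, P2 3.346, P3 4.706.
Rounding to the nearest integer: P1 4, P2 3, P3 5 (total 12).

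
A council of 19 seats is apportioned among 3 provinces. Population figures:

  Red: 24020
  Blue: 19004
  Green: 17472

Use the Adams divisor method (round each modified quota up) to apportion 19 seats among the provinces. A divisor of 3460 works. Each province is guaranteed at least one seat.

Red 7, Blue 6, Green 6

With modified divisor 3460: modified quotas Red 6.942, Blue 5.492, Green 5.050.
Rounding up: Red 7, Blue 6, Green 6 (total 19).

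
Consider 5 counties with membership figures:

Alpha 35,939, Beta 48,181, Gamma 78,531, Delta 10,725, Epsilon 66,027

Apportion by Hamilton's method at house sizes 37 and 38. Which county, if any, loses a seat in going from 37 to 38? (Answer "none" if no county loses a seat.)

none

At 37 seats: Alpha 6, Beta 7, Gamma 12, Delta 2, Epsilon 10.
At 38 seats: Alpha 6, Beta 8, Gamma 12, Delta 2, Epsilon 10.
No county's allocation decreased.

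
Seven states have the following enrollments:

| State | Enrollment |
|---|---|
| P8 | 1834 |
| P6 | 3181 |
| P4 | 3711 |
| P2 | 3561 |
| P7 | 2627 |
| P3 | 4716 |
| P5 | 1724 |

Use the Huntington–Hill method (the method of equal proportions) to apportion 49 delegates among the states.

P8=4, P6=7, P4=9, P2=8, P7=6, P3=11, P5=4

With divisor 431: modified quotas P8 4.255, P6 7.381, P4 8.610, P2 8.262, P7 6.095, P3 10.942, P5 4.000.
Geometric-mean thresholds: P8 √(4·5)=4.472, P6 √(7·8)=7.483, P4 √(8·9)=8.485, P2 √(8·9)=8.485, P7 √(6·7)=6.481, P3 √(10·11)=10.488, P5 √(4·5)=4.472.
Each quota rounded against its threshold gives P8 4, P6 7, P4 9, P2 8, P7 6, P3 11, P5 4 (total 49).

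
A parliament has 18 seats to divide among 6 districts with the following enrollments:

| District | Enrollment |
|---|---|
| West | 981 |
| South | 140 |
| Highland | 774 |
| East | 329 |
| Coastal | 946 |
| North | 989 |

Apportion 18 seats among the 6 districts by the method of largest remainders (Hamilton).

Standard divisor: 4159 ÷ 18 ≈ 231.056.
Standard quotas: West 4.246, South 0.606, Highland 3.350, East 1.424, Coastal 4.094, North 4.280.
Lower quotas: West 4, South 0, Highland 3, East 1, Coastal 4, North 4 (sum 16, leaving 2 seats).
Remainders in descending order: South 0.606, East 0.424, Highland 0.350, North 0.280, West 0.246, Coastal 0.094.
Largest remainders: South, East receive the extra seats.

West 4; South 1; Highland 3; East 2; Coastal 4; North 4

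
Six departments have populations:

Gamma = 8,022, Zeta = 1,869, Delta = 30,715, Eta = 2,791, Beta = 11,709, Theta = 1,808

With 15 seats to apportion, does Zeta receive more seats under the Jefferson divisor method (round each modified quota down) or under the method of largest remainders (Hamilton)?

Hamilton

Jefferson: Gamma 2, Zeta 0, Delta 10, Eta 0, Beta 3, Theta 0.
Hamilton: Gamma 2, Zeta 1, Delta 8, Eta 1, Beta 3, Theta 0.
Zeta gets 0 under Jefferson and 1 under Hamilton.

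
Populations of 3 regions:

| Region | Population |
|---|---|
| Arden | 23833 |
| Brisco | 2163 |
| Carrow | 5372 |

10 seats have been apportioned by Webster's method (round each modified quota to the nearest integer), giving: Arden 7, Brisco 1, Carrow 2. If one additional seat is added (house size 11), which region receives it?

Arden

Priority for the next seat is population ÷ (current seats + 0.5).
Priorities: Arden 3177.733, Brisco 1442.000, Carrow 2148.800.
Highest priority: Arden.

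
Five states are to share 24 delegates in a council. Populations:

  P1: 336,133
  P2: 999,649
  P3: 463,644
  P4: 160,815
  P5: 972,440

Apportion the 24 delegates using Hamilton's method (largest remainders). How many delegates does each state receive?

P1 3, P2 8, P3 4, P4 1, P5 8

Total 2932681; standard divisor 2932681/24 ≈ 122195.042.
Standard quotas: P1 2.7508, P2 8.1808, P3 3.7943, P4 1.3161, P5 7.9581.
Lower quotas: P1 2, P2 8, P3 3, P4 1, P5 7 (sum 21, leaving 3 seats).
Remainders in descending order: P5 0.9581, P3 0.7943, P1 0.7508, P4 0.3161, P2 0.1808.
Largest remainders: P5, P3, P1 receive the extra seats.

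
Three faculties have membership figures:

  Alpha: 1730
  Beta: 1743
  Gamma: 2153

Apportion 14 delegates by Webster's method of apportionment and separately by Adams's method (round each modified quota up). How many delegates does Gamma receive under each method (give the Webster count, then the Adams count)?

Webster: Alpha 4, Beta 4, Gamma 6.
Adams: Alpha 4, Beta 5, Gamma 5.
Gamma gets 6 under Webster and 5 under Adams.

6 and 5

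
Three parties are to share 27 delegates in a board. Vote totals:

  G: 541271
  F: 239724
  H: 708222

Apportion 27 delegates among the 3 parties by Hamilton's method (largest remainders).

Total 1489217; standard divisor 1489217/27 ≈ 55156.185.
Standard quotas: G 9.8134, F 4.3463, H 12.8403.
Lower quotas: G 9, F 4, H 12 (sum 25, leaving 2 seats).
Remainders in descending order: H 0.8403, G 0.8134, F 0.3463.
The surplus seats go to H, G.

G 10, F 4, H 13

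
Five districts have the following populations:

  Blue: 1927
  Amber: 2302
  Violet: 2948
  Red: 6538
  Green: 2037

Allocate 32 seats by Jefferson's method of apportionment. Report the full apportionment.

Blue 4, Amber 4, Violet 6, Red 14, Green 4

Standard divisor 15752/32 ≈ 492.25; standard quotas: Blue 3.915, Amber 4.676, Violet 5.989, Red 13.282, Green 4.138.
Rounding down gives 3, 4, 5, 13, 4 = 29 seats, so the divisor must be adjusted.
With modified divisor 464: modified quotas Blue 4.153, Amber 4.961, Violet 6.353, Red 14.091, Green 4.390.
Rounding down: Blue 4, Amber 4, Violet 6, Red 14, Green 4 (total 32).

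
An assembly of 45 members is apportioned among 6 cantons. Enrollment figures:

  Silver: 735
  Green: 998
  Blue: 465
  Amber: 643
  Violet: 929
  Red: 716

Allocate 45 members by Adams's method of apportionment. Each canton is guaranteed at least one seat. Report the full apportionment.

Silver 7; Green 10; Blue 5; Amber 7; Violet 9; Red 7

Standard divisor 4486/45 ≈ 99.689; standard quotas: Silver 7.373, Green 10.011, Blue 4.665, Amber 6.450, Violet 9.319, Red 7.182.
Rounding up gives 8, 11, 5, 7, 10, 8 = 49 seats, so the divisor must be adjusted.
With modified divisor 106: modified quotas Silver 6.934, Green 9.415, Blue 4.387, Amber 6.066, Violet 8.764, Red 6.755.
Rounding up: Silver 7, Green 10, Blue 5, Amber 7, Violet 9, Red 7 (total 45).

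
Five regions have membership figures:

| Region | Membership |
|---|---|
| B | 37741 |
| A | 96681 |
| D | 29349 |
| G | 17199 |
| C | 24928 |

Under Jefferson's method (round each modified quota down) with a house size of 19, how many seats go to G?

Standard divisor 205898/19 ≈ 10836.737; standard quotas: B 3.483, A 8.922, D 2.708, G 1.587, C 2.300.
Rounding down gives 3, 8, 2, 1, 2 = 16 seats, so the divisor must be adjusted.
With modified divisor 9600: modified quotas B 3.931, A 10.071, D 3.057, G 1.792, C 2.597.
Rounding down: B 3, A 10, D 3, G 1, C 2 (total 19).
G receives 1.

1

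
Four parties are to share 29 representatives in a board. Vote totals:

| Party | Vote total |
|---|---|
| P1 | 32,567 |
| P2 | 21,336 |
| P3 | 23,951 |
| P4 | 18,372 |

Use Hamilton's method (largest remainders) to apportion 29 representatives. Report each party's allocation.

P1=10, P2=6, P3=7, P4=6

Standard divisor: 96226 ÷ 29 ≈ 3318.138.
Standard quotas: P1 9.8148, P2 6.4301, P3 7.2182, P4 5.5368.
Lower quotas: P1 9, P2 6, P3 7, P4 5 (sum 27, leaving 2 seats).
Remainders in descending order: P1 0.8148, P4 0.5368, P2 0.4301, P3 0.2182.
The surplus seats go to P1, P4.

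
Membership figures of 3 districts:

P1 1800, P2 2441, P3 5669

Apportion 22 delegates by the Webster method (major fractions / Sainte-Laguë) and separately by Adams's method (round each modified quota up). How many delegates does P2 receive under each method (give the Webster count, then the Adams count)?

Webster: P1 4, P2 5, P3 13.
Adams: P1 4, P2 6, P3 12.
P2 gets 5 under Webster and 6 under Adams.

5 and 6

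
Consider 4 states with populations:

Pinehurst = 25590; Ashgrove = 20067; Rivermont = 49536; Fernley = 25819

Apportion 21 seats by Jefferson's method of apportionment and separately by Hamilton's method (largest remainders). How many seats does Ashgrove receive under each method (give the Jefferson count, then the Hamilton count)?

3 and 4

Jefferson: Pinehurst 4, Ashgrove 3, Rivermont 9, Fernley 5.
Hamilton: Pinehurst 4, Ashgrove 4, Rivermont 9, Fernley 4.
Ashgrove gets 3 under Jefferson and 4 under Hamilton.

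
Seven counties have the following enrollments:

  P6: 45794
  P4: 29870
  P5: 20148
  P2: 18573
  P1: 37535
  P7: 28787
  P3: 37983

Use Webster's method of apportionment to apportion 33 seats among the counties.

P6=7, P4=4, P5=3, P2=3, P1=6, P7=4, P3=6

Standard divisor 218690/33 ≈ 6626.97; standard quotas: P6 6.910, P4 4.507, P5 3.040, P2 2.803, P1 5.664, P7 4.344, P3 5.732.
Rounding to the nearest integer gives 7, 5, 3, 3, 6, 4, 6 = 34 seats, so the divisor must be adjusted.
With modified divisor 6700: modified quotas P6 6.835, P4 4.458, P5 3.007, P2 2.772, P1 5.602, P7 4.297, P3 5.669.
Rounding to the nearest integer: P6 7, P4 4, P5 3, P2 3, P1 6, P7 4, P3 6 (total 33).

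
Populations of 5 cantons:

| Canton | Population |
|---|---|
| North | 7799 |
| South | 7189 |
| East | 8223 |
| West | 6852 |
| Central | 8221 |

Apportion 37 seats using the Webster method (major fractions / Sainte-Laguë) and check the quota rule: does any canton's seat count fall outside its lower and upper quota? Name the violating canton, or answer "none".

Standard quotas: North 7.537, South 6.948, East 7.947, West 6.622, Central 7.945.
Webster allocation: North 7, South 7, East 8, West 7, Central 8.
Every allocation lies between the lower and upper quota.

none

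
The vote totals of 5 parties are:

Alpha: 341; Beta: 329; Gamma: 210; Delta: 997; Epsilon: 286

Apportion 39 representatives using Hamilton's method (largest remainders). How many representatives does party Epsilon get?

The standard divisor is 2163/39 ≈ 55.462.
Standard quotas: Alpha 6.148, Beta 5.932, Gamma 3.786, Delta 17.976, Epsilon 5.157.
Lower quotas: Alpha 6, Beta 5, Gamma 3, Delta 17, Epsilon 5 (sum 36, leaving 3 seats).
Remainders in descending order: Delta 0.976, Beta 0.932, Gamma 0.786, Epsilon 0.157, Alpha 0.148.
Largest remainders: Delta, Beta, Gamma receive the extra seats.
Epsilon receives 5.

5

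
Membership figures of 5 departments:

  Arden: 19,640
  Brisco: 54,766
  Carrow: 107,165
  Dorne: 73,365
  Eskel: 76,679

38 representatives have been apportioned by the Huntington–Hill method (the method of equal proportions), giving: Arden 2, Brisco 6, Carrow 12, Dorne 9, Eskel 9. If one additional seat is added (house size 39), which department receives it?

Carrow

Priority for the next seat is population ÷ (√(s·(s+1))).
Priorities: Arden 8017.996, Brisco 8450.577, Carrow 8580.067, Dorne 7733.350, Eskel 8082.676.
Highest priority: Carrow.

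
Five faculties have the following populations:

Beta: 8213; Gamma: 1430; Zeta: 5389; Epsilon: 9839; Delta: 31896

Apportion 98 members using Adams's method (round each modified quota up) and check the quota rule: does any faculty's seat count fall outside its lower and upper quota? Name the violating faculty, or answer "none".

Standard quotas: Beta 14.179, Gamma 2.469, Zeta 9.303, Epsilon 16.986, Delta 55.064.
Adams allocation: Beta 14, Gamma 3, Zeta 10, Epsilon 17, Delta 54.
Delta has quota 55.064 (lower 55, upper 56) but receives 54 — outside the quota interval.

Delta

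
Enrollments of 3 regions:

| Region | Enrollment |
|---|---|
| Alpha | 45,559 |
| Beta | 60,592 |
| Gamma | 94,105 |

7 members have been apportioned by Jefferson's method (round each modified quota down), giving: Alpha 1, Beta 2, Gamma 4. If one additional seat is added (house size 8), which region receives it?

Alpha

Priority for the next seat is population ÷ (current seats + 1).
Priorities: Alpha 22779.500, Beta 20197.333, Gamma 18821.000.
Highest priority: Alpha.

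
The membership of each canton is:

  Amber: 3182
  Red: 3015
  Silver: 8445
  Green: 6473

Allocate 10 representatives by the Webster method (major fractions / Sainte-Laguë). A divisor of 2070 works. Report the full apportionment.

With modified divisor 2070: modified quotas Amber 1.537, Red 1.457, Silver 4.080, Green 3.127.
Rounding to the nearest integer: Amber 2, Red 1, Silver 4, Green 3 (total 10).

Amber=2, Red=1, Silver=4, Green=3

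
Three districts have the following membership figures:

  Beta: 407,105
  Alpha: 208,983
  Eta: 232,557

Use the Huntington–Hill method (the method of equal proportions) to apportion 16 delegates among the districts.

With divisor 53202: modified quotas Beta 7.652, Alpha 3.928, Eta 4.371.
Geometric-mean thresholds: Beta √(7·8)=7.483, Alpha √(3·4)=3.464, Eta √(4·5)=4.472.
Each quota rounded against its threshold gives Beta 8, Alpha 4, Eta 4 (total 16).

Beta=8, Alpha=4, Eta=4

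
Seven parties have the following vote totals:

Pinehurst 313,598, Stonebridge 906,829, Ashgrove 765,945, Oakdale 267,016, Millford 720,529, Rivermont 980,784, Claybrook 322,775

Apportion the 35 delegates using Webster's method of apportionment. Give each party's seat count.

Standard divisor 4277476/35 ≈ 122213.6; standard quotas: Pinehurst 2.566, Stonebridge 7.420, Ashgrove 6.267, Oakdale 2.185, Millford 5.896, Rivermont 8.025, Claybrook 2.641.
Rounding to the nearest integer gives Pinehurst 3, Stonebridge 7, Ashgrove 6, Oakdale 2, Millford 6, Rivermont 8, Claybrook 3 — total 35, matching the house size, so no adjustment is needed.

Pinehurst: 3, Stonebridge: 7, Ashgrove: 6, Oakdale: 2, Millford: 6, Rivermont: 8, Claybrook: 3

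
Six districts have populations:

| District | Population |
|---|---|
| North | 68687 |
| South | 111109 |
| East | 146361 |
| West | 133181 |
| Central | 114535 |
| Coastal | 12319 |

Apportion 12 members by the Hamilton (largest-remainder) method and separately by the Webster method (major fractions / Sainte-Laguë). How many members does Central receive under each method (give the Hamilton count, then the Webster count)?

Hamilton: North 2, South 2, East 3, West 3, Central 2, Coastal 0.
Webster: North 1, South 2, East 3, West 3, Central 3, Coastal 0.
Central gets 2 under Hamilton and 3 under Webster.

2 and 3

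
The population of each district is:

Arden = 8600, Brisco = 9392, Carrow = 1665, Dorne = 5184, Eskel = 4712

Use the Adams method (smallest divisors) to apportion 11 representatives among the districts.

Arden: 3, Brisco: 3, Carrow: 1, Dorne: 2, Eskel: 2

Standard divisor 29553/11 ≈ 2686.636; standard quotas: Arden 3.201, Brisco 3.496, Carrow 0.620, Dorne 1.930, Eskel 1.754.
Rounding up gives 4, 4, 1, 2, 2 = 13 seats, so the divisor must be adjusted.
With modified divisor 3700: modified quotas Arden 2.324, Brisco 2.538, Carrow 0.450, Dorne 1.401, Eskel 1.274.
Rounding up: Arden 3, Brisco 3, Carrow 1, Dorne 2, Eskel 2 (total 11).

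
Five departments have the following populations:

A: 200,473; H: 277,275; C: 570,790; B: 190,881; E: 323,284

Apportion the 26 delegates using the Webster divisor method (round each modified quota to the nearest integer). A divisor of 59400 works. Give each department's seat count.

A=3, H=5, C=10, B=3, E=5

With modified divisor 59400: modified quotas A 3.375, H 4.668, C 9.609, B 3.213, E 5.442.
Rounding to the nearest integer: A 3, H 5, C 10, B 3, E 5 (total 26).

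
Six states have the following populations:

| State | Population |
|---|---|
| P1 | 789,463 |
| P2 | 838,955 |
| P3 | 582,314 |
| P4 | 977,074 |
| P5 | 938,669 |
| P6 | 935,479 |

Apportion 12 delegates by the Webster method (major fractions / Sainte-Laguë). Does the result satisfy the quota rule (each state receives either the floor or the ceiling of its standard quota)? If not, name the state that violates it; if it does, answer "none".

Standard quotas: P1 1.872, P2 1.989, P3 1.380, P4 2.316, P5 2.225, P6 2.218.
Webster allocation: P1 2, P2 2, P3 1, P4 3, P5 2, P6 2.
Every allocation lies between the lower and upper quota.

none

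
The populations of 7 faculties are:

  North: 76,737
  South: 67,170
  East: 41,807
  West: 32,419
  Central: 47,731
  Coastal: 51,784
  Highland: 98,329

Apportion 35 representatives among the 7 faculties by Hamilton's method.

The standard divisor is 415977/35 ≈ 11885.057.
Standard quotas: North 6.4566, South 5.6516, East 3.5176, West 2.7277, Central 4.0161, Coastal 4.3571, Highland 8.2733.
Lower quotas: North 6, South 5, East 3, West 2, Central 4, Coastal 4, Highland 8 (sum 32, leaving 3 seats).
Remainders in descending order: West 0.7277, South 0.6516, East 0.5176, North 0.4566, Coastal 0.3571, Highland 0.2733, Central 0.0161.
The surplus seats go to West, South, East.

North: 6, South: 6, East: 4, West: 3, Central: 4, Coastal: 4, Highland: 8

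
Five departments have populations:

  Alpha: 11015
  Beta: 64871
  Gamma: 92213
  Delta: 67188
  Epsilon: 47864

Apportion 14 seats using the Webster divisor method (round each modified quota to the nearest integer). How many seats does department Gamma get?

5

Standard divisor 283151/14 ≈ 20225.071; standard quotas: Alpha 0.545, Beta 3.207, Gamma 4.559, Delta 3.322, Epsilon 2.367.
Rounding to the nearest integer gives Alpha 1, Beta 3, Gamma 5, Delta 3, Epsilon 2 — total 14, matching the house size, so no adjustment is needed.
Gamma receives 5.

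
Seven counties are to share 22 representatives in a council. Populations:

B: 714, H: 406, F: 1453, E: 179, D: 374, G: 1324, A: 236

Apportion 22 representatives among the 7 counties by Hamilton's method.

B=3, H=2, F=7, E=1, D=2, G=6, A=1

Total 4686; standard divisor 4686/22 = 213.
Standard quotas: B 3.352, H 1.906, F 6.822, E 0.840, D 1.756, G 6.216, A 1.108.
Lower quotas: B 3, H 1, F 6, E 0, D 1, G 6, A 1 (sum 18, leaving 4 seats).
Remainders in descending order: H 0.906, E 0.840, F 0.822, D 0.756, B 0.352, G 0.216, A 0.108.
The surplus seats go to H, E, F, D.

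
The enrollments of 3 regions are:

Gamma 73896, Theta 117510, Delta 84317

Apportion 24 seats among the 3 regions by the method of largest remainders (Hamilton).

Gamma 7; Theta 10; Delta 7

Total 275723; standard divisor 275723/24 ≈ 11488.458.
Standard quotas: Gamma 6.4322, Theta 10.2285, Delta 7.3393.
Lower quotas: Gamma 6, Theta 10, Delta 7 (sum 23, leaving 1 seat).
Remainders in descending order: Gamma 0.4322, Delta 0.3393, Theta 0.2285.
The surplus seat goes to Gamma.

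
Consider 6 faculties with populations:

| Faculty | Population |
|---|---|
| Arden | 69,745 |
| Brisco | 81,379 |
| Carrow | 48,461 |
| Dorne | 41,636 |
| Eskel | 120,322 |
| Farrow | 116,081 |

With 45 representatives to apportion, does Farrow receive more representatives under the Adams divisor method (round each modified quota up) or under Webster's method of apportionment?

Webster

Adams: Arden 7, Brisco 8, Carrow 5, Dorne 4, Eskel 11, Farrow 10.
Webster: Arden 6, Brisco 8, Carrow 5, Dorne 4, Eskel 11, Farrow 11.
Farrow gets 10 under Adams and 11 under Webster.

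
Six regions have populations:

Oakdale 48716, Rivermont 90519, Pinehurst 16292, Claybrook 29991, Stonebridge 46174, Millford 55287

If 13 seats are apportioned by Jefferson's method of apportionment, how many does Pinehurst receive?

Standard divisor 286979/13 ≈ 22075.308; standard quotas: Oakdale 2.207, Rivermont 4.100, Pinehurst 0.738, Claybrook 1.359, Stonebridge 2.092, Millford 2.504.
Rounding down gives 2, 4, 0, 1, 2, 2 = 11 seats, so the divisor must be adjusted.
With modified divisor 17200: modified quotas Oakdale 2.832, Rivermont 5.263, Pinehurst 0.947, Claybrook 1.744, Stonebridge 2.685, Millford 3.214.
Rounding down: Oakdale 2, Rivermont 5, Pinehurst 0, Claybrook 1, Stonebridge 2, Millford 3 (total 13).
Pinehurst receives 0.

0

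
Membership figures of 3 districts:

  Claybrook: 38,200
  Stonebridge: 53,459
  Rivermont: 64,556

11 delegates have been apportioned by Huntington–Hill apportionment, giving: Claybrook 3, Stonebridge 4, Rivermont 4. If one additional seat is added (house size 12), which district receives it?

Priority for the next seat is population ÷ (√(s·(s+1))).
Priorities: Claybrook 11027.390, Stonebridge 11953.796, Rivermont 14435.160.
Highest priority: Rivermont.

Rivermont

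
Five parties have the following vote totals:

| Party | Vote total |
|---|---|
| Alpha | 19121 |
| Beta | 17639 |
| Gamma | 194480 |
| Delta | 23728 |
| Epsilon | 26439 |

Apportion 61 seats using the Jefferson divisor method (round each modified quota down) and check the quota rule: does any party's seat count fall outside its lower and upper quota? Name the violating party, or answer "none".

Standard quotas: Alpha 4.145, Beta 3.824, Gamma 42.157, Delta 5.143, Epsilon 5.731.
Jefferson allocation: Alpha 4, Beta 3, Gamma 44, Delta 5, Epsilon 5.
Gamma has quota 42.157 (lower 42, upper 43) but receives 44 — outside the quota interval.

Gamma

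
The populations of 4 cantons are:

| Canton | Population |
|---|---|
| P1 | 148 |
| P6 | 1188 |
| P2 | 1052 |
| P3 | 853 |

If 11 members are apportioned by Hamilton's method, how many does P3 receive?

The standard divisor is 3241/11 ≈ 294.636.
Standard quotas: P1 0.502, P6 4.032, P2 3.571, P3 2.895.
Lower quotas: P1 0, P6 4, P2 3, P3 2 (sum 9, leaving 2 seats).
Remainders in descending order: P3 0.895, P2 0.571, P1 0.502, P6 0.032.
The surplus seats go to P3, P2.
P3 receives 3.

3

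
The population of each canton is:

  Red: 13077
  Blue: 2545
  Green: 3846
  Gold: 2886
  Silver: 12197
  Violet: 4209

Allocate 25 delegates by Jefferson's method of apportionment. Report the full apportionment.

Standard divisor 38760/25 ≈ 1550.4; standard quotas: Red 8.435, Blue 1.642, Green 2.481, Gold 1.861, Silver 7.867, Violet 2.715.
Rounding down gives 8, 1, 2, 1, 7, 2 = 21 seats, so the divisor must be adjusted.
With modified divisor 1380: modified quotas Red 9.476, Blue 1.844, Green 2.787, Gold 2.091, Silver 8.838, Violet 3.050.
Rounding down: Red 9, Blue 1, Green 2, Gold 2, Silver 8, Violet 3 (total 25).

Red=9; Blue=1; Green=2; Gold=2; Silver=8; Violet=3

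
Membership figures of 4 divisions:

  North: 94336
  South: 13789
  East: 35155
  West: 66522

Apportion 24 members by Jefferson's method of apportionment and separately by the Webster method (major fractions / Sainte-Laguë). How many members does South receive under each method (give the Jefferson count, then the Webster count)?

1 and 2

Jefferson: North 11, South 1, East 4, West 8.
Webster: North 11, South 2, East 4, West 7.
South gets 1 under Jefferson and 2 under Webster.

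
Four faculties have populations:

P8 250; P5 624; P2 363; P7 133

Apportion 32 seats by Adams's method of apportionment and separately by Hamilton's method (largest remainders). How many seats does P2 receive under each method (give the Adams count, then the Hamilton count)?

Adams: P8 6, P5 14, P2 9, P7 3.
Hamilton: P8 6, P5 15, P2 8, P7 3.
P2 gets 9 under Adams and 8 under Hamilton.

9 and 8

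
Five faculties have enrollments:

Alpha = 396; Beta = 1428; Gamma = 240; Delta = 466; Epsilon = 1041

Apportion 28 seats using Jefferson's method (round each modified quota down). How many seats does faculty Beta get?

Standard divisor 3571/28 ≈ 127.536; standard quotas: Alpha 3.105, Beta 11.197, Gamma 1.882, Delta 3.654, Epsilon 8.162.
Rounding down gives 3, 11, 1, 3, 8 = 26 seats, so the divisor must be adjusted.
With modified divisor 118: modified quotas Alpha 3.356, Beta 12.102, Gamma 2.034, Delta 3.949, Epsilon 8.822.
Rounding down: Alpha 3, Beta 12, Gamma 2, Delta 3, Epsilon 8 (total 28).
Beta receives 12.

12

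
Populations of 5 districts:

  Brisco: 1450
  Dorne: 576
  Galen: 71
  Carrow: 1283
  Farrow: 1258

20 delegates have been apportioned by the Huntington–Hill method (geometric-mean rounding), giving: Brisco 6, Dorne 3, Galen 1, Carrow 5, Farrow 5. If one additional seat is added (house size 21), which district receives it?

Carrow

Priority for the next seat is population ÷ (√(s·(s+1))).
Priorities: Brisco 223.740, Dorne 166.277, Galen 50.205, Carrow 234.243, Farrow 229.678.
Highest priority: Carrow.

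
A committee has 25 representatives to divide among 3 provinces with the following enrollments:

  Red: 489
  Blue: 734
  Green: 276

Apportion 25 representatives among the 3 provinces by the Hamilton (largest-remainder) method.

Red 8, Blue 12, Green 5

The standard divisor is 1499/25 ≈ 59.96.
Standard quotas: Red 8.155, Blue 12.241, Green 4.603.
Lower quotas: Red 8, Blue 12, Green 4 (sum 24, leaving 1 seat).
Remainders in descending order: Green 0.603, Blue 0.241, Red 0.155.
Largest remainder: Green receives the extra seat.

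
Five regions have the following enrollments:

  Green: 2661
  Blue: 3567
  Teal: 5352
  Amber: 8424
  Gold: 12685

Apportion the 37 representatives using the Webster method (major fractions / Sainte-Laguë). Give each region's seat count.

Green 3, Blue 4, Teal 6, Amber 10, Gold 14

Standard divisor 32689/37 ≈ 883.486; standard quotas: Green 3.012, Blue 4.037, Teal 6.058, Amber 9.535, Gold 14.358.
Rounding to the nearest integer gives Green 3, Blue 4, Teal 6, Amber 10, Gold 14 — total 37, matching the house size, so no adjustment is needed.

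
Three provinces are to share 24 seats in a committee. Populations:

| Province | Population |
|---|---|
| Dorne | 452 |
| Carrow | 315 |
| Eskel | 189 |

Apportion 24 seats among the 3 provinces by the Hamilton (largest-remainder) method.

Dorne 11, Carrow 8, Eskel 5

Standard divisor: 956 ÷ 24 ≈ 39.833.
Standard quotas: Dorne 11.347, Carrow 7.908, Eskel 4.745.
Lower quotas: Dorne 11, Carrow 7, Eskel 4 (sum 22, leaving 2 seats).
Remainders in descending order: Carrow 0.908, Eskel 0.745, Dorne 0.347.
The surplus seats go to Carrow, Eskel.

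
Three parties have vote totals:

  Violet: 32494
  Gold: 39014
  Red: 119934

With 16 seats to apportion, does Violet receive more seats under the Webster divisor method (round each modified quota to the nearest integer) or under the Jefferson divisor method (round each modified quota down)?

Webster

Webster: Violet 3, Gold 3, Red 10.
Jefferson: Violet 2, Gold 3, Red 11.
Violet gets 3 under Webster and 2 under Jefferson.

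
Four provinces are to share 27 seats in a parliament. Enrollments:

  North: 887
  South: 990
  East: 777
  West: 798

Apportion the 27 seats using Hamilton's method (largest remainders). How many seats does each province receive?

North: 7, South: 8, East: 6, West: 6

The standard divisor is 3452/27 ≈ 127.852.
Standard quotas: North 6.938, South 7.743, East 6.077, West 6.242.
Lower quotas: North 6, South 7, East 6, West 6 (sum 25, leaving 2 seats).
Remainders in descending order: North 0.938, South 0.743, West 0.242, East 0.077.
The surplus seats go to North, South.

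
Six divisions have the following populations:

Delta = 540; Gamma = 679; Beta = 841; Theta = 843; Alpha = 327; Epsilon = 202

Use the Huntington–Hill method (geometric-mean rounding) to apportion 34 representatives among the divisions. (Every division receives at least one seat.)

Delta 5; Gamma 7; Beta 8; Theta 9; Alpha 3; Epsilon 2

With divisor 99.2: modified quotas Delta 5.444, Gamma 6.845, Beta 8.478, Theta 8.498, Alpha 3.296, Epsilon 2.036.
Geometric-mean thresholds: Delta √(5·6)=5.477, Gamma √(6·7)=6.481, Beta √(8·9)=8.485, Theta √(8·9)=8.485, Alpha √(3·4)=3.464, Epsilon √(2·3)=2.449.
Each quota rounded against its threshold gives Delta 5, Gamma 7, Beta 8, Theta 9, Alpha 3, Epsilon 2 (total 34).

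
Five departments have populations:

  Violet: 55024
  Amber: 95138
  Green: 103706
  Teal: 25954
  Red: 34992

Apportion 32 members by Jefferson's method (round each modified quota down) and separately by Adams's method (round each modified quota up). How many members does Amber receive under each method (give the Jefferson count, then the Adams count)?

10 and 9

Jefferson: Violet 6, Amber 10, Green 11, Teal 2, Red 3.
Adams: Violet 6, Amber 9, Green 10, Teal 3, Red 4.
Amber gets 10 under Jefferson and 9 under Adams.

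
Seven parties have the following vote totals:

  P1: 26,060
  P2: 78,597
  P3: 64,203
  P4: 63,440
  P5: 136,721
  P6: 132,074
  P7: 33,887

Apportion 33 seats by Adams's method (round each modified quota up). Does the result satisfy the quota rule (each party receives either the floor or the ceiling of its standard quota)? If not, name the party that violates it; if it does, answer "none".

none

Standard quotas: P1 1.607, P2 4.848, P3 3.960, P4 3.913, P5 8.434, P6 8.147, P7 2.090.
Adams allocation: P1 2, P2 5, P3 4, P4 4, P5 8, P6 8, P7 2.
Every allocation lies between the lower and upper quota.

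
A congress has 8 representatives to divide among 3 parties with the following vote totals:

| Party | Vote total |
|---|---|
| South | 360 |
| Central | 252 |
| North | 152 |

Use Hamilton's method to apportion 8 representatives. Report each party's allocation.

Standard divisor: 764 ÷ 8 ≈ 95.5.
Standard quotas: South 3.770, Central 2.639, North 1.592.
Lower quotas: South 3, Central 2, North 1 (sum 6, leaving 2 seats).
Remainders in descending order: South 0.770, Central 0.639, North 0.592.
Largest remainders: South, Central receive the extra seats.

South: 4, Central: 3, North: 1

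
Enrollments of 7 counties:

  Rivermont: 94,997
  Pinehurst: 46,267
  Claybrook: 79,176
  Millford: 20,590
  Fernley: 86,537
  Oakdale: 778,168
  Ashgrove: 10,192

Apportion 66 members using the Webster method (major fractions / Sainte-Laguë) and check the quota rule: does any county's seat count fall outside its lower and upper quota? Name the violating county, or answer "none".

Oakdale

Standard quotas: Rivermont 5.618, Pinehurst 2.736, Claybrook 4.683, Millford 1.218, Fernley 5.118, Oakdale 46.024, Ashgrove 0.603.
Webster allocation: Rivermont 6, Pinehurst 3, Claybrook 5, Millford 1, Fernley 5, Oakdale 45, Ashgrove 1.
Oakdale has quota 46.024 (lower 46, upper 47) but receives 45 — outside the quota interval.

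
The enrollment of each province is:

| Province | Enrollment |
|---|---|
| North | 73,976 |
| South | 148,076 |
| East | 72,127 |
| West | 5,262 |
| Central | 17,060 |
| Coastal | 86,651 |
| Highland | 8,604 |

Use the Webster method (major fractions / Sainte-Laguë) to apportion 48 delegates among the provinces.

North=9; South=17; East=8; West=1; Central=2; Coastal=10; Highland=1

Standard divisor 411756/48 ≈ 8578.25; standard quotas: North 8.624, South 17.262, East 8.408, West 0.613, Central 1.989, Coastal 10.101, Highland 1.003.
Rounding to the nearest integer gives North 9, South 17, East 8, West 1, Central 2, Coastal 10, Highland 1 — total 48, matching the house size, so no adjustment is needed.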